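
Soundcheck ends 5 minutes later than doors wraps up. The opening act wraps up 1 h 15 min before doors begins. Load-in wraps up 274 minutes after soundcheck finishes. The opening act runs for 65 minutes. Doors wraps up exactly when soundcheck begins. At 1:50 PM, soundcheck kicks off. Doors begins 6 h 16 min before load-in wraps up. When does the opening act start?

9:53 AM

Doors ends at 1:50 PM.
Soundcheck ends at 1:50 PM + 5 min = 1:55 PM.
Load-in ends at 1:55 PM + 274 min = 6:29 PM.
Doors starts at 6:29 PM − 376 min = 12:13 PM.
The opening act ends at 12:13 PM − 75 min = 10:58 AM.
The opening act starts at 10:58 AM − 65 min = 9:53 AM.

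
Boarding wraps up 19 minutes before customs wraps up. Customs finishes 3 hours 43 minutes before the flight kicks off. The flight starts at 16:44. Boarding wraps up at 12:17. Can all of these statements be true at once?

Customs ends at 16:44 − 223 min = 13:01.
Boarding ends at 13:01 − 19 min = 12:42.
But boarding is also said to end at 12:17 — a 25-minute conflict.

No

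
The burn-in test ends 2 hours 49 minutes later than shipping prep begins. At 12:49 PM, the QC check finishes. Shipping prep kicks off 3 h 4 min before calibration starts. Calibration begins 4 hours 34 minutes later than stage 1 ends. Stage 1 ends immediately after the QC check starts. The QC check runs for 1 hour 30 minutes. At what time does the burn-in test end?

The QC check starts at 12:49 PM − 90 min = 11:19 AM.
So stage 1 ends at 11:19 AM.
Calibration starts at 11:19 AM + 274 min = 3:53 PM.
Shipping prep starts at 3:53 PM − 184 min = 12:49 PM.
The burn-in test ends at 12:49 PM + 169 min = 3:38 PM.

3:38 PM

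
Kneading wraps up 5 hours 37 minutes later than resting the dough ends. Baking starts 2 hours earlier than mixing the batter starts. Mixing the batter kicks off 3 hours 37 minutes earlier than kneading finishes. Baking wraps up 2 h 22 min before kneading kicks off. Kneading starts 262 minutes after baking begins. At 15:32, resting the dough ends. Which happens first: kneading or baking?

Kneading ends at 15:32 + 337 min = 21:09.
Mixing the batter starts at 21:09 − 217 min = 17:32.
Baking starts at 17:32 − 120 min = 15:32.
Kneading starts at 15:32 + 262 min = 19:54.
Kneading starts at 19:54 and baking starts at 15:32, so baking is first.

baking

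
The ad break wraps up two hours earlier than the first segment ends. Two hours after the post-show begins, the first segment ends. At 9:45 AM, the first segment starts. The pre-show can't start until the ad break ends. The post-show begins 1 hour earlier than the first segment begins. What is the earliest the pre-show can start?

The post-show starts at 9:45 AM − 60 min = 8:45 AM.
The first segment ends at 8:45 AM + 120 min = 10:45 AM.
The ad break ends at 10:45 AM − 120 min = 8:45 AM.
The pre-show is bounded by the ad break, so the earliest it can start is 8:45 AM.

8:45 AM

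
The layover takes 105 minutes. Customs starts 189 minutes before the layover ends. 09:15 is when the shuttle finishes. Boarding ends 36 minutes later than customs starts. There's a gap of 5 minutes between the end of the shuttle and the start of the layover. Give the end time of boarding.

08:32

The layover starts at 09:15 + 5 min = 09:20.
The layover ends at 09:20 + 105 min = 11:05.
Customs starts at 11:05 − 189 min = 07:56.
Boarding ends at 07:56 + 36 min = 08:32.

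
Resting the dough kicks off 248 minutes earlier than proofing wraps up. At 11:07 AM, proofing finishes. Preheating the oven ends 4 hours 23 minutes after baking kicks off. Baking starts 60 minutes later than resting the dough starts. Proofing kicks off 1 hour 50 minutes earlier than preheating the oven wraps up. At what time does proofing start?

10:32 AM

Resting the dough starts at 11:07 AM − 248 min = 6:59 AM.
Baking starts at 6:59 AM + 60 min = 7:59 AM.
Preheating the oven ends at 7:59 AM + 263 min = 12:22 PM.
Proofing starts at 12:22 PM − 110 min = 10:32 AM.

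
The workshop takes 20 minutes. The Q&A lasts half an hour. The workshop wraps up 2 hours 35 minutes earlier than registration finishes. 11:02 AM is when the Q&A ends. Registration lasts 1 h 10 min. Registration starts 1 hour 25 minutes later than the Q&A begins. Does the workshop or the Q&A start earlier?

The Q&A starts at 11:02 AM − 30 min = 10:32 AM.
Registration starts at 10:32 AM + 85 min = 11:57 AM.
Registration ends at 11:57 AM + 70 min = 1:07 PM.
The workshop ends at 1:07 PM − 155 min = 10:32 AM.
The workshop starts at 10:32 AM − 20 min = 10:12 AM.
The workshop starts at 10:12 AM and the Q&A starts at 10:32 AM, so the workshop is first.

the workshop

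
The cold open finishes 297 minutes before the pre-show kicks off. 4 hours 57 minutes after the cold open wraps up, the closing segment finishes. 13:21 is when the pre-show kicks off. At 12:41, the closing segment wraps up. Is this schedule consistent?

No

The cold open ends at 13:21 − 297 min = 08:24.
The closing segment ends at 08:24 + 297 min = 13:21.
But the closing segment is also said to end at 12:41 — a 40-minute conflict.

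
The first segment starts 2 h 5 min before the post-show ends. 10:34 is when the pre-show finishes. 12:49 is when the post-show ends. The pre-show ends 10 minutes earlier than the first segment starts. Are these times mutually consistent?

The first segment starts at 12:49 − 125 min = 10:44.
The pre-show ends at 10:44 − 10 min = 10:34.
That matches the stated 10:34, so the schedule is consistent.

Yes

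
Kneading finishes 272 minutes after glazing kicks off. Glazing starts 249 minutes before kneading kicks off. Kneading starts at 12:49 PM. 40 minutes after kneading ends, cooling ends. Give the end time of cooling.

Glazing starts at 12:49 PM − 249 min = 8:40 AM.
Kneading ends at 8:40 AM + 272 min = 1:12 PM.
Cooling ends at 1:12 PM + 40 min = 1:52 PM.

1:52 PM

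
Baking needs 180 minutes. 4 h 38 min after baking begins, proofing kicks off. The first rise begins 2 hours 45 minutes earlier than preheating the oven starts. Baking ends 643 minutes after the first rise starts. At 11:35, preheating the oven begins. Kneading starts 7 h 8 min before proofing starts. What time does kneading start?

The first rise starts at 11:35 − 165 min = 08:50.
Baking ends at 08:50 + 643 min = 19:33.
Baking starts at 19:33 − 180 min = 16:33.
Proofing starts at 16:33 + 278 min = 21:11.
Kneading starts at 21:11 − 428 min = 14:03.

14:03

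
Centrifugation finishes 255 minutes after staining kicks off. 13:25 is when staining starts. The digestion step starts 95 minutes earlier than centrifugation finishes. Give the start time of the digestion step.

16:05

Centrifugation ends at 13:25 + 255 min = 17:40.
The digestion step starts at 17:40 − 95 min = 16:05.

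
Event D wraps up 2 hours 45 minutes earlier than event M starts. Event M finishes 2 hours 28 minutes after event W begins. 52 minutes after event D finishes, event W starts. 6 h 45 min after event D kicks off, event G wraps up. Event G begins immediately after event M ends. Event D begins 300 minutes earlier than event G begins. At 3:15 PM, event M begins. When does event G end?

5:35 PM

Event D ends at 3:15 PM − 165 min = 12:30 PM.
Event W starts at 12:30 PM + 52 min = 1:22 PM.
Event M ends at 1:22 PM + 148 min = 3:50 PM.
So event G starts at 3:50 PM.
Event D starts at 3:50 PM − 300 min = 10:50 AM.
Event G ends at 10:50 AM + 405 min = 5:35 PM.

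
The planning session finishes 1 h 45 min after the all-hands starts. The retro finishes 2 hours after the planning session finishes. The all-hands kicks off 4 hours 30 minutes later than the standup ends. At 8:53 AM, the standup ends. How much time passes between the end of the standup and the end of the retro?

8 h 15 min

The all-hands starts at 8:53 AM + 270 min = 1:23 PM.
The planning session ends at 1:23 PM + 105 min = 3:08 PM.
The retro ends at 3:08 PM + 120 min = 5:08 PM.
From 8:53 AM to 5:08 PM is 8 h 15 min.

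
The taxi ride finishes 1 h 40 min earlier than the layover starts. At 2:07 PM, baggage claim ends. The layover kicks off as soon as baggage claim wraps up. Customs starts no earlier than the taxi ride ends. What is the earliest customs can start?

12:27 PM

The layover starts at 2:07 PM.
The taxi ride ends at 2:07 PM − 100 min = 12:27 PM.
Customs is bounded by the taxi ride, so the earliest it can start is 12:27 PM.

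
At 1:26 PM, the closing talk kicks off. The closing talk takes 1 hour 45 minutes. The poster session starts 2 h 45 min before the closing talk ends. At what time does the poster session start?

12:26 PM

The closing talk ends at 1:26 PM + 105 min = 3:11 PM.
The poster session starts at 3:11 PM − 165 min = 12:26 PM.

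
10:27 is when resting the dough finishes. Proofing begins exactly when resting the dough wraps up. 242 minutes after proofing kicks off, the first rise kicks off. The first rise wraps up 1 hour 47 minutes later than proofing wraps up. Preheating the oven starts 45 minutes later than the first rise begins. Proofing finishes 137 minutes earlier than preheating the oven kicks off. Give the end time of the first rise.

Proofing starts at 10:27.
The first rise starts at 10:27 + 242 min = 14:29.
Preheating the oven starts at 14:29 + 45 min = 15:14.
Proofing ends at 15:14 − 137 min = 12:57.
The first rise ends at 12:57 + 107 min = 14:44.

14:44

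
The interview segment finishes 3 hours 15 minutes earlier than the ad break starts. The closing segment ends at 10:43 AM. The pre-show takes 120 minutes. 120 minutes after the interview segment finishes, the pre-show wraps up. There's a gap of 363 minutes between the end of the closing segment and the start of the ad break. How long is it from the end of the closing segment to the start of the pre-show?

The ad break starts at 10:43 AM + 363 min = 4:46 PM.
The interview segment ends at 4:46 PM − 195 min = 1:31 PM.
The pre-show ends at 1:31 PM + 120 min = 3:31 PM.
The pre-show starts at 3:31 PM − 120 min = 1:31 PM.
From 10:43 AM to 1:31 PM is 2 h 48 min.

2 h 48 min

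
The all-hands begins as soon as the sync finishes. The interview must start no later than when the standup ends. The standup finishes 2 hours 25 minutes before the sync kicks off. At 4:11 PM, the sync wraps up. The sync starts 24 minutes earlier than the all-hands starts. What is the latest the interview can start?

1:22 PM

The all-hands starts at 4:11 PM.
The sync starts at 4:11 PM − 24 min = 3:47 PM.
The standup ends at 3:47 PM − 145 min = 1:22 PM.
The interview is bounded by the standup, so the latest it can start is 1:22 PM.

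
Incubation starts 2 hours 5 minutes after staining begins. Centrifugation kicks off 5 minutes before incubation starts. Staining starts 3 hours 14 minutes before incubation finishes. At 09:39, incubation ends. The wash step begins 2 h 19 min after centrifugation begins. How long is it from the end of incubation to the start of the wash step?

Staining starts at 09:39 − 194 min = 06:25.
Incubation starts at 06:25 + 125 min = 08:30.
Centrifugation starts at 08:30 − 5 min = 08:25.
The wash step starts at 08:25 + 139 min = 10:44.
From 09:39 to 10:44 is 65 minutes.

65 minutes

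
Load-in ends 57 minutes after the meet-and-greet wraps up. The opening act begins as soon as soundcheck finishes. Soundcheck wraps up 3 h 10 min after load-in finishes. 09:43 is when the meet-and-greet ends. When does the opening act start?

13:50

Load-in ends at 09:43 + 57 min = 10:40.
Soundcheck ends at 10:40 + 190 min = 13:50.
So the opening act starts at 13:50.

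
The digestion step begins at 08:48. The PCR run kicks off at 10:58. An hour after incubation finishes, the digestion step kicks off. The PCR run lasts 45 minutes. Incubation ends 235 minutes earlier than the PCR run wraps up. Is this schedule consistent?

Yes

The PCR run ends at 10:58 + 45 min = 11:43.
Incubation ends at 11:43 − 235 min = 07:48.
The digestion step starts at 07:48 + 60 min = 08:48.
That matches the stated 08:48, so the schedule is consistent.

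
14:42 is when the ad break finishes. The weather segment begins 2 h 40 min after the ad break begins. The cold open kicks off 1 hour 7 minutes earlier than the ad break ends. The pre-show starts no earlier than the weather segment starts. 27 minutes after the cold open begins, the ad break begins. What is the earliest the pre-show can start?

The cold open starts at 14:42 − 67 min = 13:35.
The ad break starts at 13:35 + 27 min = 14:02.
The weather segment starts at 14:02 + 160 min = 16:42.
The pre-show is bounded by the weather segment, so the earliest it can start is 16:42.

16:42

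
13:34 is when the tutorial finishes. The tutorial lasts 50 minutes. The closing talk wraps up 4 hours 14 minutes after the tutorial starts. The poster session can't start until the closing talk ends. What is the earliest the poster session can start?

16:58

The tutorial starts at 13:34 − 50 min = 12:44.
The closing talk ends at 12:44 + 254 min = 16:58.
The poster session is bounded by the closing talk, so the earliest it can start is 16:58.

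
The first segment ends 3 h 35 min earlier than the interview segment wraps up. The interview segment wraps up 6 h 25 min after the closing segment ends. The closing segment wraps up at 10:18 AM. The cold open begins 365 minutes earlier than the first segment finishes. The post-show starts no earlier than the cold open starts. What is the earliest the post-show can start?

The interview segment ends at 10:18 AM + 385 min = 4:43 PM.
The first segment ends at 4:43 PM − 215 min = 1:08 PM.
The cold open starts at 1:08 PM − 365 min = 7:03 AM.
The post-show is bounded by the cold open, so the earliest it can start is 7:03 AM.

7:03 AM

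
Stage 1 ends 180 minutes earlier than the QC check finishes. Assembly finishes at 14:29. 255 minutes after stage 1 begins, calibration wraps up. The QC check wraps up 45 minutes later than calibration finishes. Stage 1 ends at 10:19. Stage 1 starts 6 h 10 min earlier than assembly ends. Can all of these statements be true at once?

Stage 1 starts at 14:29 − 370 min = 08:19.
Calibration ends at 08:19 + 255 min = 12:34.
The QC check ends at 12:34 + 45 min = 13:19.
Stage 1 ends at 13:19 − 180 min = 10:19.
That matches the stated 10:19, so the schedule is consistent.

Yes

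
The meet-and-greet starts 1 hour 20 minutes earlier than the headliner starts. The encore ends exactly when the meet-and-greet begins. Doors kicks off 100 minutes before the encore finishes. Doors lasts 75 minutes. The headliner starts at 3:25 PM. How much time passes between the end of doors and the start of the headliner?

1 hour 45 minutes

The meet-and-greet starts at 3:25 PM − 80 min = 2:05 PM.
So the encore ends at 2:05 PM.
Doors starts at 2:05 PM − 100 min = 12:25 PM.
Doors ends at 12:25 PM + 75 min = 1:40 PM.
From 1:40 PM to 3:25 PM is 1 hour 45 minutes.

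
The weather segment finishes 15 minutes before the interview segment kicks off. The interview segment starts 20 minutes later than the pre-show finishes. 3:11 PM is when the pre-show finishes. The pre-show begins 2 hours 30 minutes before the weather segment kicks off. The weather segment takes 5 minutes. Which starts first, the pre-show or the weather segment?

The interview segment starts at 3:11 PM + 20 min = 3:31 PM.
The weather segment ends at 3:31 PM − 15 min = 3:16 PM.
The weather segment starts at 3:16 PM − 5 min = 3:11 PM.
The pre-show starts at 3:11 PM − 150 min = 12:41 PM.
The pre-show starts at 12:41 PM and the weather segment starts at 3:11 PM, so the pre-show is first.

the pre-show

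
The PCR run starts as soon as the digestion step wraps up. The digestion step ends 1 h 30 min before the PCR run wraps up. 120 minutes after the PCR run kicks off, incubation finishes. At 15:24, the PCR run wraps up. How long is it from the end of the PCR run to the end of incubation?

half an hour

The digestion step ends at 15:24 − 90 min = 13:54.
So the PCR run starts at 13:54.
Incubation ends at 13:54 + 120 min = 15:54.
From 15:24 to 15:54 is half an hour.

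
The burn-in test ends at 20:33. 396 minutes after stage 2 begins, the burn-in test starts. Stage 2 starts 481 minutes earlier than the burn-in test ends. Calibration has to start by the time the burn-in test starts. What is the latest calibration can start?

Stage 2 starts at 20:33 − 481 min = 12:32.
The burn-in test starts at 12:32 + 396 min = 19:08.
Calibration is bounded by the burn-in test, so the latest it can start is 19:08.

19:08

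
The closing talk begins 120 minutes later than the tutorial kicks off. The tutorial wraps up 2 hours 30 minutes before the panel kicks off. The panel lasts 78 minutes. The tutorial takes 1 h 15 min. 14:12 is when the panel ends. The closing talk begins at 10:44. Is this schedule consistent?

No

The panel starts at 14:12 − 78 min = 12:54.
The tutorial ends at 12:54 − 150 min = 10:24.
The tutorial starts at 10:24 − 75 min = 09:09.
The closing talk starts at 09:09 + 120 min = 11:09.
But the closing talk is also said to start at 10:44 — a 25-minute conflict.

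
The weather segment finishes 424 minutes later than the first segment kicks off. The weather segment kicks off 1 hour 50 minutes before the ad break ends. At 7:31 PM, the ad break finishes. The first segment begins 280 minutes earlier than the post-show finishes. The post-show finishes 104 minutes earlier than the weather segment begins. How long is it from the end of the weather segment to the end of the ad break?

1 h 10 min

The weather segment starts at 7:31 PM − 110 min = 5:41 PM.
The post-show ends at 5:41 PM − 104 min = 3:57 PM.
The first segment starts at 3:57 PM − 280 min = 11:17 AM.
The weather segment ends at 11:17 AM + 424 min = 6:21 PM.
From 6:21 PM to 7:31 PM is 1 h 10 min.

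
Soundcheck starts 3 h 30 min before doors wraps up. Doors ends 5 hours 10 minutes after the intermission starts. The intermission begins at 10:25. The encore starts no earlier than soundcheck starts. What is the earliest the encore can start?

Doors ends at 10:25 + 310 min = 15:35.
Soundcheck starts at 15:35 − 210 min = 12:05.
The encore is bounded by soundcheck, so the earliest it can start is 12:05.

12:05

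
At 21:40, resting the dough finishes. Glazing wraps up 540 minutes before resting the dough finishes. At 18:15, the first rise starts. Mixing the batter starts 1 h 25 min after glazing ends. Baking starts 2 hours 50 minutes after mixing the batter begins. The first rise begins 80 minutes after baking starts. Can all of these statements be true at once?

Yes

Glazing ends at 21:40 − 540 min = 12:40.
Mixing the batter starts at 12:40 + 85 min = 14:05.
Baking starts at 14:05 + 170 min = 16:55.
The first rise starts at 16:55 + 80 min = 18:15.
That matches the stated 18:15, so the schedule is consistent.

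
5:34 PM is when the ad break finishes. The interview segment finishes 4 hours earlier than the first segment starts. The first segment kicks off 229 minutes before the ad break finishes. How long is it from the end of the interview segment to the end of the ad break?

469 minutes

The first segment starts at 5:34 PM − 229 min = 1:45 PM.
The interview segment ends at 1:45 PM − 240 min = 9:45 AM.
From 9:45 AM to 5:34 PM is 469 minutes.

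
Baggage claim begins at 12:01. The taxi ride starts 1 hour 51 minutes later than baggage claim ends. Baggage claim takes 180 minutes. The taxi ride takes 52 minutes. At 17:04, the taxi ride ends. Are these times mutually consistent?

No

Baggage claim ends at 12:01 + 180 min = 15:01.
The taxi ride starts at 15:01 + 111 min = 16:52.
The taxi ride ends at 16:52 + 52 min = 17:44.
But the taxi ride is also said to end at 17:04 — a 40-minute conflict.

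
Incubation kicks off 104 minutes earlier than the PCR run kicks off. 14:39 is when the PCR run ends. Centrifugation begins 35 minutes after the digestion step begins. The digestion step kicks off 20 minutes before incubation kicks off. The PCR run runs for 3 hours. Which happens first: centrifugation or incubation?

The PCR run starts at 14:39 − 180 min = 11:39.
Incubation starts at 11:39 − 104 min = 09:55.
The digestion step starts at 09:55 − 20 min = 09:35.
Centrifugation starts at 09:35 + 35 min = 10:10.
Centrifugation starts at 10:10 and incubation starts at 09:55, so incubation is first.

incubation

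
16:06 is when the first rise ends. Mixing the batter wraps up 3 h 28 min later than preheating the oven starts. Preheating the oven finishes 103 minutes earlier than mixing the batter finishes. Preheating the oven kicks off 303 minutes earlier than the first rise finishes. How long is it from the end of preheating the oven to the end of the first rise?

3 hours 18 minutes

Preheating the oven starts at 16:06 − 303 min = 11:03.
Mixing the batter ends at 11:03 + 208 min = 14:31.
Preheating the oven ends at 14:31 − 103 min = 12:48.
From 12:48 to 16:06 is 3 hours 18 minutes.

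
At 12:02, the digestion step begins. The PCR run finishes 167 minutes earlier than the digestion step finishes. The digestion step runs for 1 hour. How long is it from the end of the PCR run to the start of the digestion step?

1 h 47 min

The digestion step ends at 12:02 + 60 min = 13:02.
The PCR run ends at 13:02 − 167 min = 10:15.
From 10:15 to 12:02 is 1 h 47 min.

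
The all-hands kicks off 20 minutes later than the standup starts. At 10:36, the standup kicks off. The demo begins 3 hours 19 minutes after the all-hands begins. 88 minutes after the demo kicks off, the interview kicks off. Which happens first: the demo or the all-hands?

The all-hands starts at 10:36 + 20 min = 10:56.
The demo starts at 10:56 + 199 min = 14:15.
The demo starts at 14:15 and the all-hands starts at 10:56, so the all-hands is first.

the all-hands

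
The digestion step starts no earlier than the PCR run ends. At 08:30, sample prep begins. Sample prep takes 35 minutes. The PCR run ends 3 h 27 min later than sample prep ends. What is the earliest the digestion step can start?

Sample prep ends at 08:30 + 35 min = 09:05.
The PCR run ends at 09:05 + 207 min = 12:32.
The digestion step is bounded by the PCR run, so the earliest it can start is 12:32.

12:32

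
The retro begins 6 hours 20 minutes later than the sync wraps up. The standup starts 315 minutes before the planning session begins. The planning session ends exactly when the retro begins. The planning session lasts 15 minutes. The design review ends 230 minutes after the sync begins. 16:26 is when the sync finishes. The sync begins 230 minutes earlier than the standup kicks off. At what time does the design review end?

The retro starts at 16:26 + 380 min = 22:46.
So the planning session ends at 22:46.
The planning session starts at 22:46 − 15 min = 22:31.
The standup starts at 22:31 − 315 min = 17:16.
The sync starts at 17:16 − 230 min = 13:26.
The design review ends at 13:26 + 230 min = 17:16.

17:16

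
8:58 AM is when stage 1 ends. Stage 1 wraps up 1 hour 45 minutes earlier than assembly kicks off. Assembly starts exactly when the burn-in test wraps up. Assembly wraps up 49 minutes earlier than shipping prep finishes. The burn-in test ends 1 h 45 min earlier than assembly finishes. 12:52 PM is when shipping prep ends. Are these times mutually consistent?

No

Assembly ends at 12:52 PM − 49 min = 12:03 PM.
The burn-in test ends at 12:03 PM − 105 min = 10:18 AM.
So assembly starts at 10:18 AM.
Stage 1 ends at 10:18 AM − 105 min = 8:33 AM.
But stage 1 is also said to end at 8:58 AM — a 25-minute conflict.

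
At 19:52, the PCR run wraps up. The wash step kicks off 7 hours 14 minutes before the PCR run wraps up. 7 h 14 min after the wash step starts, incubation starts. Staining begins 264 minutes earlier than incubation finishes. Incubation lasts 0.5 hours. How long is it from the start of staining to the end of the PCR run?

The wash step starts at 19:52 − 434 min = 12:38.
Incubation starts at 12:38 + 434 min = 19:52.
Incubation ends at 19:52 + 30 min = 20:22.
Staining starts at 20:22 − 264 min = 15:58.
From 15:58 to 19:52 is 3 h 54 min.

3 h 54 min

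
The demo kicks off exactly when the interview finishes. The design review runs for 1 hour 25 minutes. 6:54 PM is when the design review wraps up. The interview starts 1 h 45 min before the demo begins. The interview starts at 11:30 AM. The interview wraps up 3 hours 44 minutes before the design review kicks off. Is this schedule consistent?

No

The design review starts at 6:54 PM − 85 min = 5:29 PM.
The interview ends at 5:29 PM − 224 min = 1:45 PM.
So the demo starts at 1:45 PM.
The interview starts at 1:45 PM − 105 min = 12:00 PM.
But the interview is also said to start at 11:30 AM — a 30-minute conflict.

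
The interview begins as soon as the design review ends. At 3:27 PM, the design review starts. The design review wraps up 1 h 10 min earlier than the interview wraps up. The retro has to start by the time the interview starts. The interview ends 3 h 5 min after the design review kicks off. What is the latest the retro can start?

The interview ends at 3:27 PM + 185 min = 6:32 PM.
The design review ends at 6:32 PM − 70 min = 5:22 PM.
So the interview starts at 5:22 PM.
The retro is bounded by the interview, so the latest it can start is 5:22 PM.

5:22 PM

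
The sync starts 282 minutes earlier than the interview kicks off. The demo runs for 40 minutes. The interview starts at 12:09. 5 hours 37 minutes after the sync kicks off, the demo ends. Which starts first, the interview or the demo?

The sync starts at 12:09 − 282 min = 07:27.
The demo ends at 07:27 + 337 min = 13:04.
The demo starts at 13:04 − 40 min = 12:24.
The interview starts at 12:09 and the demo starts at 12:24, so the interview is first.

the interview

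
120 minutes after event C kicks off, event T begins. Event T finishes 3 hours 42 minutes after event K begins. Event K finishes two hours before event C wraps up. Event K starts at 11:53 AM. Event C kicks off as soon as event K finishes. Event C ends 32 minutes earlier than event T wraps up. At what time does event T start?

Event T ends at 11:53 AM + 222 min = 3:35 PM.
Event C ends at 3:35 PM − 32 min = 3:03 PM.
Event K ends at 3:03 PM − 120 min = 1:03 PM.
So event C starts at 1:03 PM.
Event T starts at 1:03 PM + 120 min = 3:03 PM.

3:03 PM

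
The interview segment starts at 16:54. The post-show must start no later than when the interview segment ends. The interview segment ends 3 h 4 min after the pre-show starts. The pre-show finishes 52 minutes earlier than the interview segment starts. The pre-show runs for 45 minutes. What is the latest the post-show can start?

18:21

The pre-show ends at 16:54 − 52 min = 16:02.
The pre-show starts at 16:02 − 45 min = 15:17.
The interview segment ends at 15:17 + 184 min = 18:21.
The post-show is bounded by the interview segment, so the latest it can start is 18:21.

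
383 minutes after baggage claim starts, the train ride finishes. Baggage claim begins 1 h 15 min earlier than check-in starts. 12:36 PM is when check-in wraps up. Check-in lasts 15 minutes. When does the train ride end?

Check-in starts at 12:36 PM − 15 min = 12:21 PM.
Baggage claim starts at 12:21 PM − 75 min = 11:06 AM.
The train ride ends at 11:06 AM + 383 min = 5:29 PM.

5:29 PM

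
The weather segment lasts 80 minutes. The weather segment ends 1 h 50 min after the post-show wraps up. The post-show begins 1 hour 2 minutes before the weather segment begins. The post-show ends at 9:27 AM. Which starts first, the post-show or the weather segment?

the post-show

The weather segment ends at 9:27 AM + 110 min = 11:17 AM.
The weather segment starts at 11:17 AM − 80 min = 9:57 AM.
The post-show starts at 9:57 AM − 62 min = 8:55 AM.
The post-show starts at 8:55 AM and the weather segment starts at 9:57 AM, so the post-show is first.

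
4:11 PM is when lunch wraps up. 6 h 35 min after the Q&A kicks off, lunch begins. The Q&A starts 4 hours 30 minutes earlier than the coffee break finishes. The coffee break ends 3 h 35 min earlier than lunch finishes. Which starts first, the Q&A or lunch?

the Q&A

The coffee break ends at 4:11 PM − 215 min = 12:36 PM.
The Q&A starts at 12:36 PM − 270 min = 8:06 AM.
Lunch starts at 8:06 AM + 395 min = 2:41 PM.
The Q&A starts at 8:06 AM and lunch starts at 2:41 PM, so the Q&A is first.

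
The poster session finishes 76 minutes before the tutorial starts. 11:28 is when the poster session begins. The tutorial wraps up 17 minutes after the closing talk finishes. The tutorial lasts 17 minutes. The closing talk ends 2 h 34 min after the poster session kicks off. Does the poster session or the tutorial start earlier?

The closing talk ends at 11:28 + 154 min = 14:02.
The tutorial ends at 14:02 + 17 min = 14:19.
The tutorial starts at 14:19 − 17 min = 14:02.
The poster session starts at 11:28 and the tutorial starts at 14:02, so the poster session is first.

the poster session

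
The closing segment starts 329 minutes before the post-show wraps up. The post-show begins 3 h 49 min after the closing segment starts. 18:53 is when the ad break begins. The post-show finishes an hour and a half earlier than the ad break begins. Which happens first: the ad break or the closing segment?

the closing segment

The post-show ends at 18:53 − 90 min = 17:23.
The closing segment starts at 17:23 − 329 min = 11:54.
The ad break starts at 18:53 and the closing segment starts at 11:54, so the closing segment is first.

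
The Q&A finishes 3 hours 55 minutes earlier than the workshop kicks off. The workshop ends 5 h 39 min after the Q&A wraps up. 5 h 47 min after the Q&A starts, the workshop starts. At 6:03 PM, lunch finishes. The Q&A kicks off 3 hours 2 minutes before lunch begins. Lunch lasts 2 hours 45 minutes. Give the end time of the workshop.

Lunch starts at 6:03 PM − 165 min = 3:18 PM.
The Q&A starts at 3:18 PM − 182 min = 12:16 PM.
The workshop starts at 12:16 PM + 347 min = 6:03 PM.
The Q&A ends at 6:03 PM − 235 min = 2:08 PM.
The workshop ends at 2:08 PM + 339 min = 7:47 PM.

7:47 PM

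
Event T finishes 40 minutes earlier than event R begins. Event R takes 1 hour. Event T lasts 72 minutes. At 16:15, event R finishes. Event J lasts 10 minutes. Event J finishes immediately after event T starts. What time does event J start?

Event R starts at 16:15 − 60 min = 15:15.
Event T ends at 15:15 − 40 min = 14:35.
Event T starts at 14:35 − 72 min = 13:23.
So event J ends at 13:23.
Event J starts at 13:23 − 10 min = 13:13.

13:13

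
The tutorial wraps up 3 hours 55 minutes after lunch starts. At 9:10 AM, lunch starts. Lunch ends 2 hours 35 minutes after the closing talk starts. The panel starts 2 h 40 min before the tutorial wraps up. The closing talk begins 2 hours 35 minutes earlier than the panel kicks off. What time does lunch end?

10:25 AM

The tutorial ends at 9:10 AM + 235 min = 1:05 PM.
The panel starts at 1:05 PM − 160 min = 10:25 AM.
The closing talk starts at 10:25 AM − 155 min = 7:50 AM.
Lunch ends at 7:50 AM + 155 min = 10:25 AM.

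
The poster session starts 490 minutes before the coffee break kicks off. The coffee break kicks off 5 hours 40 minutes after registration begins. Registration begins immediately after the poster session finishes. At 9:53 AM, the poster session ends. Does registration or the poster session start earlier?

Registration starts at 9:53 AM.
The coffee break starts at 9:53 AM + 340 min = 3:33 PM.
The poster session starts at 3:33 PM − 490 min = 7:23 AM.
Registration starts at 9:53 AM and the poster session starts at 7:23 AM, so the poster session is first.

the poster session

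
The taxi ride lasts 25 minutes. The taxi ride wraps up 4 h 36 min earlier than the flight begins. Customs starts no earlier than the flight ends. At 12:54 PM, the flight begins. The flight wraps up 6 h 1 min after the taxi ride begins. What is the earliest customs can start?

The taxi ride ends at 12:54 PM − 276 min = 8:18 AM.
The taxi ride starts at 8:18 AM − 25 min = 7:53 AM.
The flight ends at 7:53 AM + 361 min = 1:54 PM.
Customs is bounded by the flight, so the earliest it can start is 1:54 PM.

1:54 PM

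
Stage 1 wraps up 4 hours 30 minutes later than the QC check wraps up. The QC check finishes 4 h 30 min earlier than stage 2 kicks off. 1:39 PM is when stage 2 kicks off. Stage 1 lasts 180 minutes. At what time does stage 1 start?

The QC check ends at 1:39 PM − 270 min = 9:09 AM.
Stage 1 ends at 9:09 AM + 270 min = 1:39 PM.
Stage 1 starts at 1:39 PM − 180 min = 10:39 AM.

10:39 AM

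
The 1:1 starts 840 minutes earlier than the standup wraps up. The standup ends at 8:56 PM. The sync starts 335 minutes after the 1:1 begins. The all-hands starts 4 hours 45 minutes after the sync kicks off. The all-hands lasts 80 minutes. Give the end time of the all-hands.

6:36 PM

The 1:1 starts at 8:56 PM − 840 min = 6:56 AM.
The sync starts at 6:56 AM + 335 min = 12:31 PM.
The all-hands starts at 12:31 PM + 285 min = 5:16 PM.
The all-hands ends at 5:16 PM + 80 min = 6:36 PM.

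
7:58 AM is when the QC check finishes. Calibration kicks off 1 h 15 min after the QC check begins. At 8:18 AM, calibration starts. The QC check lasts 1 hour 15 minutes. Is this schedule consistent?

The QC check starts at 7:58 AM − 75 min = 6:43 AM.
Calibration starts at 6:43 AM + 75 min = 7:58 AM.
But calibration is also said to start at 8:18 AM — a 20-minute conflict.

No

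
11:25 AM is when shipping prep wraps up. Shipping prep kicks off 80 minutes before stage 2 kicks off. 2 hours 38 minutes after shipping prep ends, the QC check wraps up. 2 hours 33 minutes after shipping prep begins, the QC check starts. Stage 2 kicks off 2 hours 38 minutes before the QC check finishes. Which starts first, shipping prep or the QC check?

The QC check ends at 11:25 AM + 158 min = 2:03 PM.
Stage 2 starts at 2:03 PM − 158 min = 11:25 AM.
Shipping prep starts at 11:25 AM − 80 min = 10:05 AM.
The QC check starts at 10:05 AM + 153 min = 12:38 PM.
Shipping prep starts at 10:05 AM and the QC check starts at 12:38 PM, so shipping prep is first.

shipping prep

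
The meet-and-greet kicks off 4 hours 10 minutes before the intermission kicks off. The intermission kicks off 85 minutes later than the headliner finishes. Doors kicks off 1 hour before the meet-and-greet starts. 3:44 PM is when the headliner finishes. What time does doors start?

The intermission starts at 3:44 PM + 85 min = 5:09 PM.
The meet-and-greet starts at 5:09 PM − 250 min = 12:59 PM.
Doors starts at 12:59 PM − 60 min = 11:59 AM.

11:59 AM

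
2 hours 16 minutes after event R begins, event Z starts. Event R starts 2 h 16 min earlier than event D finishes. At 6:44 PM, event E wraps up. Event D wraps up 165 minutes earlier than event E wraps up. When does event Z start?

3:59 PM

Event D ends at 6:44 PM − 165 min = 3:59 PM.
Event R starts at 3:59 PM − 136 min = 1:43 PM.
Event Z starts at 1:43 PM + 136 min = 3:59 PM.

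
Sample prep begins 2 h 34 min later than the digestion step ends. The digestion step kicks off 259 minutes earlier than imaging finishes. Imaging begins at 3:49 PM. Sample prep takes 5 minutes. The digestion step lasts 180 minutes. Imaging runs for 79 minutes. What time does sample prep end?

6:28 PM

Imaging ends at 3:49 PM + 79 min = 5:08 PM.
The digestion step starts at 5:08 PM − 259 min = 12:49 PM.
The digestion step ends at 12:49 PM + 180 min = 3:49 PM.
Sample prep starts at 3:49 PM + 154 min = 6:23 PM.
Sample prep ends at 6:23 PM + 5 min = 6:28 PM.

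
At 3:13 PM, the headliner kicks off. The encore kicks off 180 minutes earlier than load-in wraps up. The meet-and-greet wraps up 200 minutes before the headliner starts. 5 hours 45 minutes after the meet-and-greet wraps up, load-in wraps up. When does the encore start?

The meet-and-greet ends at 3:13 PM − 200 min = 11:53 AM.
Load-in ends at 11:53 AM + 345 min = 5:38 PM.
The encore starts at 5:38 PM − 180 min = 2:38 PM.

2:38 PM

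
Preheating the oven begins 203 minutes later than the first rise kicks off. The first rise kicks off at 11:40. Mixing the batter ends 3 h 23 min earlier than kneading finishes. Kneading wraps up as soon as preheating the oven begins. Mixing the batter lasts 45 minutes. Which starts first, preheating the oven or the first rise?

the first rise

Preheating the oven starts at 11:40 + 203 min = 15:03.
Preheating the oven starts at 15:03 and the first rise starts at 11:40, so the first rise is first.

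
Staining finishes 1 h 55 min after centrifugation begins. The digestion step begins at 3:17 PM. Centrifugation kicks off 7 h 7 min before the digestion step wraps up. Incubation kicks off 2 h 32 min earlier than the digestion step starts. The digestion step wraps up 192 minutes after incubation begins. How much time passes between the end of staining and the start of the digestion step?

Incubation starts at 3:17 PM − 152 min = 12:45 PM.
The digestion step ends at 12:45 PM + 192 min = 3:57 PM.
Centrifugation starts at 3:57 PM − 427 min = 8:50 AM.
Staining ends at 8:50 AM + 115 min = 10:45 AM.
From 10:45 AM to 3:17 PM is 4 h 32 min.

4 h 32 min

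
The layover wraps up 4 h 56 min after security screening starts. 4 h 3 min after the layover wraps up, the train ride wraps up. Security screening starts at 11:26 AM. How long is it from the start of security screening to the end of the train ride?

The layover ends at 11:26 AM + 296 min = 4:22 PM.
The train ride ends at 4:22 PM + 243 min = 8:25 PM.
From 11:26 AM to 8:25 PM is 8 hours 59 minutes.

8 hours 59 minutes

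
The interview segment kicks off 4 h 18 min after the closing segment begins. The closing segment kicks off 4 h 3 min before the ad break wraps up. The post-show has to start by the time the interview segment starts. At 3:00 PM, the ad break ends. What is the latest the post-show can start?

The closing segment starts at 3:00 PM − 243 min = 10:57 AM.
The interview segment starts at 10:57 AM + 258 min = 3:15 PM.
The post-show is bounded by the interview segment, so the latest it can start is 3:15 PM.

3:15 PM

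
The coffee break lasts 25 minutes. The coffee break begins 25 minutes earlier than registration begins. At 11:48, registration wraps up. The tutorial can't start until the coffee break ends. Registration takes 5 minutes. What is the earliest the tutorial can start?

Registration starts at 11:48 − 5 min = 11:43.
The coffee break starts at 11:43 − 25 min = 11:18.
The coffee break ends at 11:18 + 25 min = 11:43.
The tutorial is bounded by the coffee break, so the earliest it can start is 11:43.

11:43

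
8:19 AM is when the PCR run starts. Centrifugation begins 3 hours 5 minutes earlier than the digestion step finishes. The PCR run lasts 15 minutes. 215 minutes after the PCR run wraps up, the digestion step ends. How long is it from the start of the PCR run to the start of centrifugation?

45 minutes

The PCR run ends at 8:19 AM + 15 min = 8:34 AM.
The digestion step ends at 8:34 AM + 215 min = 12:09 PM.
Centrifugation starts at 12:09 PM − 185 min = 9:04 AM.
From 8:19 AM to 9:04 AM is 45 minutes.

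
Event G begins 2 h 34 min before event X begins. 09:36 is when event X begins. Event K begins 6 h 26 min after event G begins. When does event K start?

13:28

Event G starts at 09:36 − 154 min = 07:02.
Event K starts at 07:02 + 386 min = 13:28.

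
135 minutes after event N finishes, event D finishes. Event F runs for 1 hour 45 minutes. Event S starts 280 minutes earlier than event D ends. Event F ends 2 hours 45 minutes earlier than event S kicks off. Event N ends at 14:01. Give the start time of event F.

Event D ends at 14:01 + 135 min = 16:16.
Event S starts at 16:16 − 280 min = 11:36.
Event F ends at 11:36 − 165 min = 08:51.
Event F starts at 08:51 − 105 min = 07:06.

07:06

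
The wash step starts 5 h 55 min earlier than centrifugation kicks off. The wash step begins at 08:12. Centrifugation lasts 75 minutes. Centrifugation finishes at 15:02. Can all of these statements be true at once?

No

Centrifugation starts at 15:02 − 75 min = 13:47.
The wash step starts at 13:47 − 355 min = 07:52.
But the wash step is also said to start at 08:12 — a 20-minute conflict.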